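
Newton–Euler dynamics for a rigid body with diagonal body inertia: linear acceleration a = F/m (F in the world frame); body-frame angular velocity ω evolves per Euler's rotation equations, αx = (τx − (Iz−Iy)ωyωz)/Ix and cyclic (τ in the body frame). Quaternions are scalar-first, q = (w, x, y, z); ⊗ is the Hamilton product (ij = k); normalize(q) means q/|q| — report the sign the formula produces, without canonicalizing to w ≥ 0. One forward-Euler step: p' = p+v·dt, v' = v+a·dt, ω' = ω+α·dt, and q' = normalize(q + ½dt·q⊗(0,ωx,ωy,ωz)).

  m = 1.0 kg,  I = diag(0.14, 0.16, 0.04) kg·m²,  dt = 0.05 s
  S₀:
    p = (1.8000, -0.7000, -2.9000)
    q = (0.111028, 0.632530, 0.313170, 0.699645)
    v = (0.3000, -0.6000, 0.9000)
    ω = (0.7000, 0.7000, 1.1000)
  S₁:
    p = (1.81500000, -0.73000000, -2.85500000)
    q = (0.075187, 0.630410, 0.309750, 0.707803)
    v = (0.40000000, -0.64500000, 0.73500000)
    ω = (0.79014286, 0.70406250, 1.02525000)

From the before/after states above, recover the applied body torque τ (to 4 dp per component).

τ = (0.1600, 0.0900, -0.0500)

ω₁ − ω₀ = (0.09014286, 0.00406250, -0.07475000)
precession coupling = (-0.0924, 0.0770, 0.0098)
I·α + gyro = (0.1600, 0.0900, -0.0500)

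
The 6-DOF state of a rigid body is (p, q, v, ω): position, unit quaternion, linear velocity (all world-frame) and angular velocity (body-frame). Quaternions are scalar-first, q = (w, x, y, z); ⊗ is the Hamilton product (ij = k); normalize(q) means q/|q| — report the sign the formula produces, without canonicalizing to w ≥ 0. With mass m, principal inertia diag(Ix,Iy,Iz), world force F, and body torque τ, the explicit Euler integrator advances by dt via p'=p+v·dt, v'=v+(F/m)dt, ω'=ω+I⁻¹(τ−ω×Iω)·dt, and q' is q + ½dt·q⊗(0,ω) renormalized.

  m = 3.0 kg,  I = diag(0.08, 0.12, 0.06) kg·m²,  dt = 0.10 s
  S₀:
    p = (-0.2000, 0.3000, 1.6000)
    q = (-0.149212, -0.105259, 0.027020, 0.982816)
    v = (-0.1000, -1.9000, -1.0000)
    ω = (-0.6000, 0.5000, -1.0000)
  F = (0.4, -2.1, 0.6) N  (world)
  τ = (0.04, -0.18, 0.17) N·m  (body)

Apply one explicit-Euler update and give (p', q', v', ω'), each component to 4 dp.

p' = (-0.2100, 0.1100, 1.5000)
q' = (-0.1037, -0.1264, -0.0114, 0.9865)
v' = (-0.0867, -1.9700, -0.9800)
ω' = (-0.5875, 0.3400, -0.6967)

precession coupling ω×(Iω) = (0.0300, 0.0120, -0.0120)
α = I⁻¹(τ − ω×Iω) = (0.1250, -1.6000, 3.0333)
ω + α·dt = (-0.5875, 0.3400, -0.6967)
q⊗(0,ω) = (0.9061506, -0.4289008, -0.7695546, 0.1127945)
updated quaternion q' = (-0.1037, -0.1264, -0.0114, 0.9865)
a = F/m = (0.1333, -0.7000, 0.2000)
p + v·dt = (-0.2100, 0.1100, 1.5000)
v' = v + a·dt = (-0.0867, -1.9700, -0.9800)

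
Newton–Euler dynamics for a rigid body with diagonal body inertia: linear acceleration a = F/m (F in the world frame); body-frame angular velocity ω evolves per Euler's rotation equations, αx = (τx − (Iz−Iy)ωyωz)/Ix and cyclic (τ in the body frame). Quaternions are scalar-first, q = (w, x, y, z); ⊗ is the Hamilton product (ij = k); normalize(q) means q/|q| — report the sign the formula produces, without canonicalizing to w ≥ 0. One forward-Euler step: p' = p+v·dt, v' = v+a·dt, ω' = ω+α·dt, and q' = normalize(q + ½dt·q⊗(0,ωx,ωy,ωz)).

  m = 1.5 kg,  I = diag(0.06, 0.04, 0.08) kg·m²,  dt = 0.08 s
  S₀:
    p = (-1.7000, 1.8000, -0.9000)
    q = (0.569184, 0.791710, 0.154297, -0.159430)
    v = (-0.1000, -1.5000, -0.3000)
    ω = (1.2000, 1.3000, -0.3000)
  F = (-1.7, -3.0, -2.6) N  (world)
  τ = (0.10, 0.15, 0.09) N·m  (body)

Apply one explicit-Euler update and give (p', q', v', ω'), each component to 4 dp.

p' = (-1.7080, 1.6800, -0.9240)
q' = (0.5199, 0.8234, 0.1853, -0.1322)
v' = (-0.1907, -1.6600, -0.4387)
ω' = (1.3541, 1.5856, -0.1788)

new position p' = (-1.7080, 1.6800, -0.9240)
v' = v + a·dt = (-0.1907, -1.6600, -0.4387)
angular accel α = (1.9267, 3.5700, 1.5150)
ω + α·dt = (1.3541, 1.5856, -0.1788)
2q̇ = q⊗(0,ω) = (-1.1984671, 0.8439907, 0.7861362, 0.6733114)
updated quaternion q' = (0.5199, 0.8234, 0.1853, -0.1322)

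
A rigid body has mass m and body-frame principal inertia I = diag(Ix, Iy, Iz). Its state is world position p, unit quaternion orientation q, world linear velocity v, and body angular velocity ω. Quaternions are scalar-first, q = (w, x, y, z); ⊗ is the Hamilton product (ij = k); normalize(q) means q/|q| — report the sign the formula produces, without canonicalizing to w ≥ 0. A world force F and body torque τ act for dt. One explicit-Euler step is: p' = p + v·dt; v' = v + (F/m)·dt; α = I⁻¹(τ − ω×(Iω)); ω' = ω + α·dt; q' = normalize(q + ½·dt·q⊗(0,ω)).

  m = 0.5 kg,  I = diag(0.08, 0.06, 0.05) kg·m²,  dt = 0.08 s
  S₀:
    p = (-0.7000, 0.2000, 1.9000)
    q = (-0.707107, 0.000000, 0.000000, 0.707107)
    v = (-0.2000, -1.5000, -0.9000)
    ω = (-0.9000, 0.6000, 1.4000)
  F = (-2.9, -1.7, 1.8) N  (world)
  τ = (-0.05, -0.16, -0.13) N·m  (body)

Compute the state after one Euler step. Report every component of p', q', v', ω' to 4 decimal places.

p' = (-0.7160, 0.0800, 1.8280)
q' = (-0.7448, 0.0085, -0.0423, 0.6658)
v' = (-0.6640, -1.7720, -0.6120)
ω' = (-0.9416, 0.4371, 1.1747)

precession coupling ω×(Iω) = (-0.0084, -0.0378, 0.0108)
angular accel α = (-0.5200, -2.0367, -2.8160)
new body rate ω' = (-0.9416, 0.4371, 1.1747)
2q̇ = q⊗(0,ω) = (-0.9899498, 0.2121321, -1.0606605, -0.9899498)
q' = normalize(q + ½dt·q⊗(0,ω)) = (-0.7448, 0.0085, -0.0423, 0.6658)
linear accel F/m = (-5.8000, -3.4000, 3.6000)
p + v·dt = (-0.7160, 0.0800, 1.8280)
v' = v + a·dt = (-0.6640, -1.7720, -0.6120)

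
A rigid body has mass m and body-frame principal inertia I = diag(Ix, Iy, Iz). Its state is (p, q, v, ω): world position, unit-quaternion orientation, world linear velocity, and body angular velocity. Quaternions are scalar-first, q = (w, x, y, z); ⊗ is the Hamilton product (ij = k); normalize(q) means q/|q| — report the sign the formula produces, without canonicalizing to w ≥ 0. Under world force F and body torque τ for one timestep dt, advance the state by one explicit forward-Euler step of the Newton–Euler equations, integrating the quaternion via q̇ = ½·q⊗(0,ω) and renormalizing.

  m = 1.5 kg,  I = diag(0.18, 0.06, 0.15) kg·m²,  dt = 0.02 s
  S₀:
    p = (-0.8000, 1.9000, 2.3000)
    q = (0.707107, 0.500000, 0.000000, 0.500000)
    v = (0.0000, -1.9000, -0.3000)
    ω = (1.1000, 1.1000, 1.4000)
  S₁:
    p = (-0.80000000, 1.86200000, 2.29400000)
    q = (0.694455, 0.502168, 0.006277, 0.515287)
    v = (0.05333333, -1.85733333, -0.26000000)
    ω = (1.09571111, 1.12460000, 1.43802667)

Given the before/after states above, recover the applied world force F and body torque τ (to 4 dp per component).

velocity change Δv = (0.05333333, 0.04266667, 0.04000000)
applied force F = (4.0000, 3.2000, 3.0000)
rate change Δω = (-0.00428889, 0.02460000, 0.03802667)
τ = I·(Δω/dt) + ω₀×(Iω₀) = (0.1000, 0.1200, 0.1400)

F = (4.0000, 3.2000, 3.0000)
τ = (0.1000, 0.1200, 0.1400)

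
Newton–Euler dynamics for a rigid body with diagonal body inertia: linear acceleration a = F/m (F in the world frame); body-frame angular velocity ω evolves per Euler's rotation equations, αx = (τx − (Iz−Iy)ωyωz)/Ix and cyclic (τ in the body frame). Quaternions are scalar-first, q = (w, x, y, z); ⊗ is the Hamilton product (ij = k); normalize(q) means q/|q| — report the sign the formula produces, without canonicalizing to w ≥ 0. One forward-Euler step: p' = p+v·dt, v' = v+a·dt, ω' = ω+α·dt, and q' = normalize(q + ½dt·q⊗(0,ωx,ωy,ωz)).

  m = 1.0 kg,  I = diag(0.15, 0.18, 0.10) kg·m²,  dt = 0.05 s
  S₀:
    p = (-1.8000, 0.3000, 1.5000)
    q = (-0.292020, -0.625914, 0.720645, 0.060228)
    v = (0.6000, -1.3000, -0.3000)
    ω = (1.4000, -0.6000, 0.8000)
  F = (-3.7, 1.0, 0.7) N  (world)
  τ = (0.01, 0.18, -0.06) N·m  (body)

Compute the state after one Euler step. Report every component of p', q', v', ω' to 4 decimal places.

linear accel F/m = (-3.7000, 1.0000, 0.7000)
new position p' = (-1.7700, 0.2350, 1.4850)
v + (F/m)dt = (0.4150, -1.2500, -0.2650)
gyro term ω×Iω = (0.0384, 0.0560, -0.0252)
α = I⁻¹(τ − ω×Iω) = (-0.1893, 0.6889, -0.3480)
new body rate ω' = (1.3905, -0.5656, 0.7826)
q⊗(0,ω) = (1.2604842, 0.2038248, 0.7602624, -0.8669706)
updated quaternion q' = (-0.2603, -0.6202, 0.7390, 0.0385)

p' = (-1.7700, 0.2350, 1.4850)
q' = (-0.2603, -0.6202, 0.7390, 0.0385)
v' = (0.4150, -1.2500, -0.2650)
ω' = (1.3905, -0.5656, 0.7826)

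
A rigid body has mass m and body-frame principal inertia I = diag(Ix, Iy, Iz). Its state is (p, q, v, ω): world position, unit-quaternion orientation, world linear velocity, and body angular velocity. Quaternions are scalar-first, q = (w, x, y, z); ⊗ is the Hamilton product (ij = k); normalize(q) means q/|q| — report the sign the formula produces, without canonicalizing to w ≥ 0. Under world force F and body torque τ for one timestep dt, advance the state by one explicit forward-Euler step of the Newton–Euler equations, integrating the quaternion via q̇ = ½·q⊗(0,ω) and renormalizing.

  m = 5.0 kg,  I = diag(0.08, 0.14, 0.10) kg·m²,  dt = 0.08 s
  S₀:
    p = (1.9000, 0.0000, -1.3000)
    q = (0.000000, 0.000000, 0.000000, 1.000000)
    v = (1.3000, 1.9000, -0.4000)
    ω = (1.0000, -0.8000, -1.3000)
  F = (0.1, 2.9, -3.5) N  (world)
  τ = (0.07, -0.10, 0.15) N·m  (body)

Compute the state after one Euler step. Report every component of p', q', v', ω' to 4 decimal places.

p' = (2.0040, 0.1520, -1.3320)
q' = (0.0519, 0.0319, 0.0399, 0.9973)
v' = (1.3016, 1.9464, -0.4560)
ω' = (1.1116, -0.8720, -1.1416)

a = (0.0200, 0.5800, -0.7000)
new position p' = (2.0040, 0.1520, -1.3320)
v + (F/m)dt = (1.3016, 1.9464, -0.4560)
gyro term ω×Iω = (-0.0416, 0.0260, -0.0480)
α = I⁻¹(τ − ω×Iω) = (1.3950, -0.9000, 1.9800)
new body rate ω' = (1.1116, -0.8720, -1.1416)
q⊗(0,ω) = (1.3000000, 0.8000000, 1.0000000, 0.0000000)
updated quaternion q' = (0.0519, 0.0319, 0.0399, 0.9973)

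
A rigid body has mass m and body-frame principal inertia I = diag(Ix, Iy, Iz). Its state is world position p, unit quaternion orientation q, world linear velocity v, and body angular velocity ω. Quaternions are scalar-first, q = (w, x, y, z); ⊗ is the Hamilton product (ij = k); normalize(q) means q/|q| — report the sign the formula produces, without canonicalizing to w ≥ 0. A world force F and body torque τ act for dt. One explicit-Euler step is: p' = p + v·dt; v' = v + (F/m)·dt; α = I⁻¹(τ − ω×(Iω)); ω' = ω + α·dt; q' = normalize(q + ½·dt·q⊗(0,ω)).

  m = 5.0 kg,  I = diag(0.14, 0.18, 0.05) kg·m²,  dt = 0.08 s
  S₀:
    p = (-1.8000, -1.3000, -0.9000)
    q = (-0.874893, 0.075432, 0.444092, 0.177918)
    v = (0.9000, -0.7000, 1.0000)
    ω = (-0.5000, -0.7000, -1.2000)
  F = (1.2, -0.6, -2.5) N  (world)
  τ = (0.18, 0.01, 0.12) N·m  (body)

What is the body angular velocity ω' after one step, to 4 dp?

(τ − ω×Iω)/I = (2.0657, -0.2444, 2.1200)
ω' = ω + α·dt = (-0.3347, -0.7196, -1.0304)

ω' = (-0.3347, -0.7196, -1.0304)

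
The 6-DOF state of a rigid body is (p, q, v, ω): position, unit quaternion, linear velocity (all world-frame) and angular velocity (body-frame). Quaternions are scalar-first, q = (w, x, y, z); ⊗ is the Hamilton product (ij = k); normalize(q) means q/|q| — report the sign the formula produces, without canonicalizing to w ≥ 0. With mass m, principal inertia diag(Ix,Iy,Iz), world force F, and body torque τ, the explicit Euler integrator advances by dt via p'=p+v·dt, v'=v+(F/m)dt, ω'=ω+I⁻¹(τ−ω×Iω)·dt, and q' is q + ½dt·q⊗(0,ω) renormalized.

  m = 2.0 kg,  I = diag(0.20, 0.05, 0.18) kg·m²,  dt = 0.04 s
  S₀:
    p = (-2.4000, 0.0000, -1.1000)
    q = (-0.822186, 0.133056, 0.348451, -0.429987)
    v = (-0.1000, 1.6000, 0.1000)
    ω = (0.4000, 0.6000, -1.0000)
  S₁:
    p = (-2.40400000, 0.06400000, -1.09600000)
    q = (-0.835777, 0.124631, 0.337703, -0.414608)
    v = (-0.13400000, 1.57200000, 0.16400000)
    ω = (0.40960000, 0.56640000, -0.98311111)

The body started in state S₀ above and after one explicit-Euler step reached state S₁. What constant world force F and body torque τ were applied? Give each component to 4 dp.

F = (-1.7000, -1.4000, 3.2000)
τ = (-0.0300, -0.0500, 0.0400)

rate change Δω = (0.00960000, -0.03360000, 0.01688889)
ω₀×(Iω₀) = (-0.0780, -0.0080, -0.0360)
τ = I·(Δω/dt) + ω₀×(Iω₀) = (-0.0300, -0.0500, 0.0400)
Δv = v₁−v₀ = (-0.03400000, -0.02800000, 0.06400000)
F = m·Δv/dt = (-1.7000, -1.4000, 3.2000)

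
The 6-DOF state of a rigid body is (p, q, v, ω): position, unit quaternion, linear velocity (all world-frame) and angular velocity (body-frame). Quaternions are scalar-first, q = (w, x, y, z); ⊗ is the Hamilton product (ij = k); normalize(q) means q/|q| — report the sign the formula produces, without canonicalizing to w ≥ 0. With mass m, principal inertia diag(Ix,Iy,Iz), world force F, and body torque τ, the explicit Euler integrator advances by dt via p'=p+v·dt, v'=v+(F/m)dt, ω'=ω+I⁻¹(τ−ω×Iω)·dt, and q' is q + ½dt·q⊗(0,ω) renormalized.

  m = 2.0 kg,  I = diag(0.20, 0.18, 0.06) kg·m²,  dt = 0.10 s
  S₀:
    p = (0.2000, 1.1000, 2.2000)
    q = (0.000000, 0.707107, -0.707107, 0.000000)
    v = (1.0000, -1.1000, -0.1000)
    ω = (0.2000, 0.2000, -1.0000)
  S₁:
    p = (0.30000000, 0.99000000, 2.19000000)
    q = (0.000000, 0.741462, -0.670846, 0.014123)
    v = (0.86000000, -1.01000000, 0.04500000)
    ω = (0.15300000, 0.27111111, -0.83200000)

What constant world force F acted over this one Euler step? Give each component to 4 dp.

v₁ − v₀ = (-0.14000000, 0.09000000, 0.14500000)
m·(v₁−v₀)/dt = (-2.8000, 1.8000, 2.9000)

F = (-2.8000, 1.8000, 2.9000)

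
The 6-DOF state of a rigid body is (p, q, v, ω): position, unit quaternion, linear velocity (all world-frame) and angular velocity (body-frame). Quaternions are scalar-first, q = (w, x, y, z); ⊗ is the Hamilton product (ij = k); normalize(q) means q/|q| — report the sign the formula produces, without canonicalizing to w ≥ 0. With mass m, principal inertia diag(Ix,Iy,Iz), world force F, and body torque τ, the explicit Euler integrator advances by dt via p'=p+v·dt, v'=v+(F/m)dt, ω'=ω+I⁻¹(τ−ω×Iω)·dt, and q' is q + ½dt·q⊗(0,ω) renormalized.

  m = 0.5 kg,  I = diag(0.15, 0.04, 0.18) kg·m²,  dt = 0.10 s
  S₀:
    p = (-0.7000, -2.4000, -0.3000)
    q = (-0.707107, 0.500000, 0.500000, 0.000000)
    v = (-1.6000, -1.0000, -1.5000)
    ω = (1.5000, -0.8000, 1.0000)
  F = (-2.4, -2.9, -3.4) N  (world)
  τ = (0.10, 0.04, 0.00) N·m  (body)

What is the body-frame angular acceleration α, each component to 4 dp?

ω×(Iω) gyroscopic = (-0.1120, -0.0450, 0.1320)
(τ − ω×Iω)/I = (1.4133, 2.1250, -0.7333)

α = (1.4133, 2.1250, -0.7333)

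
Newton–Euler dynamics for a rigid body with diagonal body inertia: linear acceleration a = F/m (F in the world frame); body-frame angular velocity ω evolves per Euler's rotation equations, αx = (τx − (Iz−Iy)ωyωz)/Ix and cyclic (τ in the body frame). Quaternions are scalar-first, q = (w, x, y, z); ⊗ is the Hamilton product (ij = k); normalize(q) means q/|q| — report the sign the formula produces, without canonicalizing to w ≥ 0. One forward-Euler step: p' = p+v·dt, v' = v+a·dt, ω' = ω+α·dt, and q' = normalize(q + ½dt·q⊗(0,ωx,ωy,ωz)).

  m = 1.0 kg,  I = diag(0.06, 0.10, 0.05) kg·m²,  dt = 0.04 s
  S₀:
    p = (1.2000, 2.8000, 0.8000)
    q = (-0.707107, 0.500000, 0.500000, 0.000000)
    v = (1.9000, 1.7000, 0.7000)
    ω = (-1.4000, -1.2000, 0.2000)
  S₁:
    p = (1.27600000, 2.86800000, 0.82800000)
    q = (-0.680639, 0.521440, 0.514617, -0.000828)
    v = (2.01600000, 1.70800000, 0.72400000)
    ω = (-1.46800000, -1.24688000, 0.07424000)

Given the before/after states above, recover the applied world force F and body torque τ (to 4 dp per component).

F = (2.9000, 0.2000, 0.6000)
τ = (-0.0900, -0.1200, -0.0900)

Δω = ω₁−ω₀ = (-0.06800000, -0.04688000, -0.12576000)
τ = I·(Δω/dt) + ω₀×(Iω₀) = (-0.0900, -0.1200, -0.0900)
v₁ − v₀ = (0.11600000, 0.00800000, 0.02400000)
F = m·Δv/dt = (2.9000, 0.2000, 0.6000)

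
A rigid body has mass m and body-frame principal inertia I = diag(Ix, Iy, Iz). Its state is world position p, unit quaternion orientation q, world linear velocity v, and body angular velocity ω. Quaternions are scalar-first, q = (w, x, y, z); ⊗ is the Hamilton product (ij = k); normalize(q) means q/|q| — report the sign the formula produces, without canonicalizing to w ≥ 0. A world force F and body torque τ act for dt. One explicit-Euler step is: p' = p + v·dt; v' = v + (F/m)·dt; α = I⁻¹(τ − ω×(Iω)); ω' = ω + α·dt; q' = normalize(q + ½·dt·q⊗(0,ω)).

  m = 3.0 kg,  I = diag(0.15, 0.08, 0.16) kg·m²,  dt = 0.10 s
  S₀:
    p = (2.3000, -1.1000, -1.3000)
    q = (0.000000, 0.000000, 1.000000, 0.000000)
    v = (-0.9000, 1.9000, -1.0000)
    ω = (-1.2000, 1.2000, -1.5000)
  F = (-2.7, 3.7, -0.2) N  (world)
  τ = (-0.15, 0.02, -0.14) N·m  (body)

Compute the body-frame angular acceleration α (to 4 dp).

precession coupling ω×(Iω) = (-0.1440, -0.0180, 0.1008)
angular accel α = (-0.0400, 0.4750, -1.5050)

α = (-0.0400, 0.4750, -1.5050)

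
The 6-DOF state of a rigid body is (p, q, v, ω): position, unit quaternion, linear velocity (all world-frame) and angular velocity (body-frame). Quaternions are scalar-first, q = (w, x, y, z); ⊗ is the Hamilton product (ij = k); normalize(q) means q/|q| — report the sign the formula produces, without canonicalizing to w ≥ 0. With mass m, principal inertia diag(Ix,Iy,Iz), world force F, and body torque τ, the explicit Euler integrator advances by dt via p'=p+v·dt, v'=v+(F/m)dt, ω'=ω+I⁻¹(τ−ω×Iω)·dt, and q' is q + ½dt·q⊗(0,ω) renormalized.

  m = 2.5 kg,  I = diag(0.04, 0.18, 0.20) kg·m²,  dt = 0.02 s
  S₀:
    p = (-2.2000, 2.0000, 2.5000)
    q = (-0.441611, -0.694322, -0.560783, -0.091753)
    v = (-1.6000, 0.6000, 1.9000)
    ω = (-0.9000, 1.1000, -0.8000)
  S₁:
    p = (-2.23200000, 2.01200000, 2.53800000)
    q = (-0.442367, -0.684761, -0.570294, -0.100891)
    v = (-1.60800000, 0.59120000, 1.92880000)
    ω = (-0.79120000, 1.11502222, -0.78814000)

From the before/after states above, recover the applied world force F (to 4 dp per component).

F = (-1.0000, -1.1000, 3.6000)

velocity change Δv = (-0.00800000, -0.00880000, 0.02880000)
m·(v₁−v₀)/dt = (-1.0000, -1.1000, 3.6000)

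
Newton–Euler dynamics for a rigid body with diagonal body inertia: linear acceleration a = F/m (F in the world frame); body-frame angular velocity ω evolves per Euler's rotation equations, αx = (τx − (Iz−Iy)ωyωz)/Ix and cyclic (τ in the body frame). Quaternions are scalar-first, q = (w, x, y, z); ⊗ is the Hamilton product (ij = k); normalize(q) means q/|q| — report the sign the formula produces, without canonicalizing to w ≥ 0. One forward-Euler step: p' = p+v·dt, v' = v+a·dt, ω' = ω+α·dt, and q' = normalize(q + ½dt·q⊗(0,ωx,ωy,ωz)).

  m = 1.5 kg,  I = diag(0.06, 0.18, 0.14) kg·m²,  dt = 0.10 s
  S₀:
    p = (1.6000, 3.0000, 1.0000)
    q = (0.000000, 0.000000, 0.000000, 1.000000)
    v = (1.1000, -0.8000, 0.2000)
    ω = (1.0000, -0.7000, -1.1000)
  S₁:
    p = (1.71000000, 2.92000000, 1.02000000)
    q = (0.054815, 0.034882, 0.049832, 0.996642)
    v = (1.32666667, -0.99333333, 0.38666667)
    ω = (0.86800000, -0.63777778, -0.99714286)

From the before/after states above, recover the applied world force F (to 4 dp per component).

F = (3.4000, -2.9000, 2.8000)

v₁ − v₀ = (0.22666667, -0.19333333, 0.18666667)
m·(v₁−v₀)/dt = (3.4000, -2.9000, 2.8000)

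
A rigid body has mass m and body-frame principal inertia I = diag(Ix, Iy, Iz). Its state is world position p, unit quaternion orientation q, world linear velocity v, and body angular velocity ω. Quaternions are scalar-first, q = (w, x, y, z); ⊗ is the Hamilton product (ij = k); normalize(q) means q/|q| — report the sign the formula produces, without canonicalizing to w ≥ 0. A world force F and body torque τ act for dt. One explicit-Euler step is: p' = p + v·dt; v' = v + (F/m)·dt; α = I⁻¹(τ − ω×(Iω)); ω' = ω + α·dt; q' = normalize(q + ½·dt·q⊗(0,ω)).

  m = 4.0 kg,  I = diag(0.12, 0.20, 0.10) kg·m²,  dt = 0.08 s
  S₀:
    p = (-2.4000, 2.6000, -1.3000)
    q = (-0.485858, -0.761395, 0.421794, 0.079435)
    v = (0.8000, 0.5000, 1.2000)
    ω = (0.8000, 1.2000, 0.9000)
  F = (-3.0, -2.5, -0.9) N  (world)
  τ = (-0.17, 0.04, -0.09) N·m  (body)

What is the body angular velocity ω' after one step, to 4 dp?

ω×(Iω) gyroscopic = (-0.1080, 0.0144, 0.0768)
α = I⁻¹(τ − ω×Iω) = (-0.5167, 0.1280, -1.6680)
new body rate ω' = (0.7587, 1.2102, 0.7666)

ω' = (0.7587, 1.2102, 0.7666)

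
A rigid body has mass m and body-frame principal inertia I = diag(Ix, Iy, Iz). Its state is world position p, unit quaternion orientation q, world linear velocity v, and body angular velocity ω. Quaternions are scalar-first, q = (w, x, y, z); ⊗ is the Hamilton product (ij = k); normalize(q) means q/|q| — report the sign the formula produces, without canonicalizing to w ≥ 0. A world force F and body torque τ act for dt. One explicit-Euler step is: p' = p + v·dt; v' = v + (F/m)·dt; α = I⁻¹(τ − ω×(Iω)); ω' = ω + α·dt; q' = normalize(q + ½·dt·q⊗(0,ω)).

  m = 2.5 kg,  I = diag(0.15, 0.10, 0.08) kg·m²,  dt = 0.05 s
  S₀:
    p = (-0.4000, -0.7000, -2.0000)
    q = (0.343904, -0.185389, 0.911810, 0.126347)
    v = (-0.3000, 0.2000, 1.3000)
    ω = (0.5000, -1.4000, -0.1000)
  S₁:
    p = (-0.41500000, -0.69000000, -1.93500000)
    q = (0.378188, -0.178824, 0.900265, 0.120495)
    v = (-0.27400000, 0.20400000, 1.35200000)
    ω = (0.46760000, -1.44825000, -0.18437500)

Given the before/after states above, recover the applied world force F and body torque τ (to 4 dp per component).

F = (1.3000, 0.2000, 2.6000)
τ = (-0.1000, -0.1000, -0.1000)

rate change Δω = (-0.03240000, -0.04825000, -0.08437500)
precession coupling = (-0.0028, -0.0035, 0.0350)
I·α + gyro = (-0.1000, -0.1000, -0.1000)
velocity change Δv = (0.02600000, 0.00400000, 0.05200000)
applied force F = (1.3000, 0.2000, 2.6000)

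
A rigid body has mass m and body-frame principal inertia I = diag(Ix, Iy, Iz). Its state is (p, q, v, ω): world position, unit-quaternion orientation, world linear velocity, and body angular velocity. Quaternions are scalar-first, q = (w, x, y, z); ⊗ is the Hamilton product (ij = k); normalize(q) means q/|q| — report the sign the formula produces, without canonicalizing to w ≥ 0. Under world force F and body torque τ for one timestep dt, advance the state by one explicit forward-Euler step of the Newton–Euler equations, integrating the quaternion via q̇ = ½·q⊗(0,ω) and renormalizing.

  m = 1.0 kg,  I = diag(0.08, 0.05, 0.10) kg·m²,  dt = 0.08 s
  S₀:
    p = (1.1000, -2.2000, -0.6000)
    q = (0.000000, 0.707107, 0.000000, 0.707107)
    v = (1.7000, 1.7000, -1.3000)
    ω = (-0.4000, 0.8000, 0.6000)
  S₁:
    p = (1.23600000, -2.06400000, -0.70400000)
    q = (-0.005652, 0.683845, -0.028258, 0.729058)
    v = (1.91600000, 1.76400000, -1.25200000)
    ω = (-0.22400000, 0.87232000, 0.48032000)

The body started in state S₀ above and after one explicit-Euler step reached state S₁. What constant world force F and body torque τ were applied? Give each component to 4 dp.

rate change Δω = (0.17600000, 0.07232000, -0.11968000)
τ = I·(Δω/dt) + ω₀×(Iω₀) = (0.2000, 0.0500, -0.1400)
Δv = v₁−v₀ = (0.21600000, 0.06400000, 0.04800000)
m·(v₁−v₀)/dt = (2.7000, 0.8000, 0.6000)

F = (2.7000, 0.8000, 0.6000)
τ = (0.2000, 0.0500, -0.1400)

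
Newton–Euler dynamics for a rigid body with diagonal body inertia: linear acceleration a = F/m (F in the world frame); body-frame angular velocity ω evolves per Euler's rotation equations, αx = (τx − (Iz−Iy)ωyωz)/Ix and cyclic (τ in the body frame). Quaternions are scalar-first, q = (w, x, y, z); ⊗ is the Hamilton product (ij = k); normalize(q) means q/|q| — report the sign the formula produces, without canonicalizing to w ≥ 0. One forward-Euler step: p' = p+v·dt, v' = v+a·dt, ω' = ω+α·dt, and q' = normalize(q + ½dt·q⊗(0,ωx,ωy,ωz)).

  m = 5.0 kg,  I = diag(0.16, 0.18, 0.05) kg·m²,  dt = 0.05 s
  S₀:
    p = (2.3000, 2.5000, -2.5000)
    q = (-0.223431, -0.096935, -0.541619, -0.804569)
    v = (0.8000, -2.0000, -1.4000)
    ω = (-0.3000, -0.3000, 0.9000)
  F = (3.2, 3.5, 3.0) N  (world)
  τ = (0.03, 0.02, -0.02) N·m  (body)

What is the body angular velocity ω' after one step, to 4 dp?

α = I⁻¹(τ − ω×Iω) = (-0.0319, 0.2761, -0.4360)
ω' = ω + α·dt = (-0.3016, -0.2862, 0.8782)

ω' = (-0.3016, -0.2862, 0.8782)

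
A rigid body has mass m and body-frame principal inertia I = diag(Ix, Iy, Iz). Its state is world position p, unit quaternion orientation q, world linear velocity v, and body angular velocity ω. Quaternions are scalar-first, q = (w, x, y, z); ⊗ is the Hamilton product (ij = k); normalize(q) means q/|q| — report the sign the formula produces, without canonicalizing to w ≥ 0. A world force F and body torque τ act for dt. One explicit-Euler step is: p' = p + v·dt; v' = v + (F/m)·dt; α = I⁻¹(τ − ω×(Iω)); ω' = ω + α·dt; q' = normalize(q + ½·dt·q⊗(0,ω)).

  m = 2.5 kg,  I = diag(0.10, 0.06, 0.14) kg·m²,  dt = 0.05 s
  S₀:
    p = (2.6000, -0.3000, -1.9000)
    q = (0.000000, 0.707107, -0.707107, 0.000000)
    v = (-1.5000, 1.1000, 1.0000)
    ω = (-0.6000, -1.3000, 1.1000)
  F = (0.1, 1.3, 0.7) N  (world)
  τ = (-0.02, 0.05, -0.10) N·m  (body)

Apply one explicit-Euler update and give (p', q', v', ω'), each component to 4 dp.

p' = (2.5250, -0.2450, -1.8500)
q' = (-0.0124, 0.6870, -0.7258, -0.0336)
v' = (-1.4980, 1.1260, 1.0140)
ω' = (-0.5528, -1.2803, 1.0754)

a = F/m = (0.0400, 0.5200, 0.2800)
new position p' = (2.5250, -0.2450, -1.8500)
new velocity v' = (-1.4980, 1.1260, 1.0140)
gyro term ω×Iω = (-0.1144, 0.0264, -0.0312)
angular accel α = (0.9440, 0.3933, -0.4914)
new body rate ω' = (-0.5528, -1.2803, 1.0754)
q⊗(0,ω) = (-0.4949749, -0.7778177, -0.7778177, -1.3435033)
q + ½dt·q⊗(0,ω), renormalized = (-0.0124, 0.6870, -0.7258, -0.0336)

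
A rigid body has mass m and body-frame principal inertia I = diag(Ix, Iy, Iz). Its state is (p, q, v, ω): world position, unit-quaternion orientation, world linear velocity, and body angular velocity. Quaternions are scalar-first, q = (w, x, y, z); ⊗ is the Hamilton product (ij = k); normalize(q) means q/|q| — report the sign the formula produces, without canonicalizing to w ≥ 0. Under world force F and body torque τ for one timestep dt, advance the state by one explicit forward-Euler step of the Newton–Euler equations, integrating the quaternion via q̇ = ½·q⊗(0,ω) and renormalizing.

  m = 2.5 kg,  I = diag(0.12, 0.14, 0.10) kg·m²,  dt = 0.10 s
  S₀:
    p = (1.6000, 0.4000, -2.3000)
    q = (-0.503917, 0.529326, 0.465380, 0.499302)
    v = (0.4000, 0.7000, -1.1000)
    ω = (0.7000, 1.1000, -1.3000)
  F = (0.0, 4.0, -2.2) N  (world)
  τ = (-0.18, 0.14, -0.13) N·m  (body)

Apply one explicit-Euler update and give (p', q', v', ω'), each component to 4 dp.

p' = (1.6400, 0.4700, -2.4100)
q' = (-0.5134, 0.4521, 0.4875, 0.5426)
v' = (0.4000, 0.8600, -1.1880)
ω' = (0.5023, 1.2130, -1.4454)

precession coupling ω×(Iω) = (0.0572, -0.0182, 0.0154)
(τ − ω×Iω)/I = (-1.9767, 1.1300, -1.4540)
new body rate ω' = (0.5023, 1.2130, -1.4454)
2q̇ = q⊗(0,ω) = (-0.2333536, -1.5069681, 0.4833265, 0.9115847)
q' = normalize(q + ½dt·q⊗(0,ω)) = (-0.5134, 0.4521, 0.4875, 0.5426)
a = F/m = (0.0000, 1.6000, -0.8800)
new position p' = (1.6400, 0.4700, -2.4100)
v + (F/m)dt = (0.4000, 0.8600, -1.1880)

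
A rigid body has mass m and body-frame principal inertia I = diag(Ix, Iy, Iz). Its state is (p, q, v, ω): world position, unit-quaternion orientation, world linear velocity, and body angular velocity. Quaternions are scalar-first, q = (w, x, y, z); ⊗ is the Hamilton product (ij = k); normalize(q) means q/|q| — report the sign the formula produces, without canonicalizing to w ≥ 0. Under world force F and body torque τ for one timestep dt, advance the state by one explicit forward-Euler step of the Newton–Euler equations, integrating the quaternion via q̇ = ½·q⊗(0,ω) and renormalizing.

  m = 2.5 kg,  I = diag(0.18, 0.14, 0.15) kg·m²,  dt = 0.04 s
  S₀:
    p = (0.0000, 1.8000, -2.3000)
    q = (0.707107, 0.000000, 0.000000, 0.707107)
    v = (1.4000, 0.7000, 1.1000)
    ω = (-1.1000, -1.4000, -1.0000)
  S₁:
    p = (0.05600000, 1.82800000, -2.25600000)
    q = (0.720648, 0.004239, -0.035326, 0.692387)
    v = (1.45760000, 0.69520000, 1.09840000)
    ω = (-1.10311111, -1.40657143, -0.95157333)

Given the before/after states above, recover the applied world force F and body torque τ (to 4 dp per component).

velocity change Δv = (0.05760000, -0.00480000, -0.00160000)
m·(v₁−v₀)/dt = (3.6000, -0.3000, -0.1000)
rate change Δω = (-0.00311111, -0.00657143, 0.04842667)
ω₀×(Iω₀) = (0.0140, 0.0330, -0.0616)
I·α + gyro = (0.0000, 0.0100, 0.1200)

F = (3.6000, -0.3000, -0.1000)
τ = (0.0000, 0.0100, 0.1200)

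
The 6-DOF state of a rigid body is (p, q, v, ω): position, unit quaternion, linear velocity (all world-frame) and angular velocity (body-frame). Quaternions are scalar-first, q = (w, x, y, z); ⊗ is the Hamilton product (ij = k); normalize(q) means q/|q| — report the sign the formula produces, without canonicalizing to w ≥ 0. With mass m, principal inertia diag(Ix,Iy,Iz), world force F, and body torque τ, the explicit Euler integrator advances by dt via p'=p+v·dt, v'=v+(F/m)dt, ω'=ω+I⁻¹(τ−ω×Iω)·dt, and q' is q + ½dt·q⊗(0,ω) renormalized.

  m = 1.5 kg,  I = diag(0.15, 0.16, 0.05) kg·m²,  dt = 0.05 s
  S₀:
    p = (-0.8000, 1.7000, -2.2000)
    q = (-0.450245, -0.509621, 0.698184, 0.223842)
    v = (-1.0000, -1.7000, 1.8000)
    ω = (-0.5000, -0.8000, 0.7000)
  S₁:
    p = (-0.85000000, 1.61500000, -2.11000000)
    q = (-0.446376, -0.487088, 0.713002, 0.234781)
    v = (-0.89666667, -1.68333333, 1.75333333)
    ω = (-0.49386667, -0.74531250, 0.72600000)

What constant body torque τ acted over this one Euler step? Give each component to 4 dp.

τ = (0.0800, 0.1400, 0.0300)

rate change Δω = (0.00613333, 0.05468750, 0.02600000)
precession coupling = (0.0616, -0.0350, 0.0040)
τ = I·(Δω/dt) + ω₀×(Iω₀) = (0.0800, 0.1400, 0.0300)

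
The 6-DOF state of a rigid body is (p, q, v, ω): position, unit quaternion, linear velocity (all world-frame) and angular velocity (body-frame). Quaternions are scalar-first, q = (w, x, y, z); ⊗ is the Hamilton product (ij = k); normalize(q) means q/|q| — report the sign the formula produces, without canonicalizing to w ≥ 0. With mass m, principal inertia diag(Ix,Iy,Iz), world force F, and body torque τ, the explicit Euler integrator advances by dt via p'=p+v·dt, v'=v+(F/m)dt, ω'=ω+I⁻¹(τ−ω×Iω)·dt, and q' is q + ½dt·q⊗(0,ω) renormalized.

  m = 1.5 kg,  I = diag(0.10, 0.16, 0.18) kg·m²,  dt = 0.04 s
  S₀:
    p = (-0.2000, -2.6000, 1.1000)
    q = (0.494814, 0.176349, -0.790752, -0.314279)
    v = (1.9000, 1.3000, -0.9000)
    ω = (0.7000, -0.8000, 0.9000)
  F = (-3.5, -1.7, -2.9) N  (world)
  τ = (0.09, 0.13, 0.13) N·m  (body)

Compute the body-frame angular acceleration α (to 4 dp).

ω×(Iω) gyroscopic = (-0.0144, -0.0504, -0.0336)
(τ − ω×Iω)/I = (1.0440, 1.1275, 0.9089)

α = (1.0440, 1.1275, 0.9089)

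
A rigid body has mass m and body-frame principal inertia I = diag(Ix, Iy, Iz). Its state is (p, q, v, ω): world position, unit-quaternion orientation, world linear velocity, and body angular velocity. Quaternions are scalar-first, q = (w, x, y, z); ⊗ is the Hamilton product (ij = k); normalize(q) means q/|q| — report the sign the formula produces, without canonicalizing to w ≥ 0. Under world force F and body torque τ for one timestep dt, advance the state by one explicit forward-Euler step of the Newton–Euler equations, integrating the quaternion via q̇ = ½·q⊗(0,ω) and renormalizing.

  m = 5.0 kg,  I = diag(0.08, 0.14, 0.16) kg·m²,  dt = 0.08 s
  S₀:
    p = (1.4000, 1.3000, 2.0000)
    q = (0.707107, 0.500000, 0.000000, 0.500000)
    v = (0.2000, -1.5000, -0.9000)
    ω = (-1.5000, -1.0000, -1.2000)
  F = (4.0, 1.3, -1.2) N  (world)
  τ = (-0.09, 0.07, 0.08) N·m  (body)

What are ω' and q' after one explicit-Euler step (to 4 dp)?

gyro term ω×Iω = (0.0240, -0.1440, 0.0900)
α = I⁻¹(τ − ω×Iω) = (-1.4250, 1.5286, -0.0625)
ω' = ω + α·dt = (-1.6140, -0.8777, -1.2050)
q⊗(0,ω) = (1.3500000, -0.5606605, -0.8571070, -1.3485284)
q' = normalize(q + ½dt·q⊗(0,ω)) = (0.7583, 0.4758, -0.0342, 0.4444)

ω' = (-1.6140, -0.8777, -1.2050)
q' = (0.7583, 0.4758, -0.0342, 0.4444)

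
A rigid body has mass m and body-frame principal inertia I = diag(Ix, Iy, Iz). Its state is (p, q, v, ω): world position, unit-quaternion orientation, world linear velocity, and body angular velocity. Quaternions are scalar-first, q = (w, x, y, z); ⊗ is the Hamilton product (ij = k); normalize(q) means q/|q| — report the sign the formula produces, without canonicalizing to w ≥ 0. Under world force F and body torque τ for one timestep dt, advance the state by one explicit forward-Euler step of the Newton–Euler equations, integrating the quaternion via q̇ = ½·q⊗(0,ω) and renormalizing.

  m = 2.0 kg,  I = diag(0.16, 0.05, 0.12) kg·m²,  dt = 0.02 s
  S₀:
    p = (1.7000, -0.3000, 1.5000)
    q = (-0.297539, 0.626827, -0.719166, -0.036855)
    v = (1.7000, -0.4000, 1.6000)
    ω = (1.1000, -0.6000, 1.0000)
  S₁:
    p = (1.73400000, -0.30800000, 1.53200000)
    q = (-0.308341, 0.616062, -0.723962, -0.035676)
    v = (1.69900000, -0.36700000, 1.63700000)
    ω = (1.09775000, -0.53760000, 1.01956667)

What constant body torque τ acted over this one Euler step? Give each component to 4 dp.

ω₁ − ω₀ = (-0.00225000, 0.06240000, 0.01956667)
precession coupling = (-0.0420, 0.0440, 0.0726)
τ = I·(Δω/dt) + ω₀×(Iω₀) = (-0.0600, 0.2000, 0.1900)

τ = (-0.0600, 0.2000, 0.1900)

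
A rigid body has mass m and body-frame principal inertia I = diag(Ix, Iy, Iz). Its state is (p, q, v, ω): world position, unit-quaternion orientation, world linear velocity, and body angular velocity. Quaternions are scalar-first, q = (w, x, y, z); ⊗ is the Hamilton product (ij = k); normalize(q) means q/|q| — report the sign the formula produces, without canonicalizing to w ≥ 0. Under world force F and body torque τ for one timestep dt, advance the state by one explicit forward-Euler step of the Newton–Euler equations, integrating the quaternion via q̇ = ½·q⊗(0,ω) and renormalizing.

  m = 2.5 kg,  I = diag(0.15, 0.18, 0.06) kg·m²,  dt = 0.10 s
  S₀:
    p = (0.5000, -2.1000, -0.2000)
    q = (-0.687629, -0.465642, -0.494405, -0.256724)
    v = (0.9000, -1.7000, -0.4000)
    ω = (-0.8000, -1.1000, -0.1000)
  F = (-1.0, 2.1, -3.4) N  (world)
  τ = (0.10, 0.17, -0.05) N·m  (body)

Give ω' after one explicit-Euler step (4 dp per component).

ω' = (-0.7245, -1.0096, -0.2273)

(τ − ω×Iω)/I = (0.7547, 0.9044, -1.2733)
ω + α·dt = (-0.7245, -1.0096, -0.2273)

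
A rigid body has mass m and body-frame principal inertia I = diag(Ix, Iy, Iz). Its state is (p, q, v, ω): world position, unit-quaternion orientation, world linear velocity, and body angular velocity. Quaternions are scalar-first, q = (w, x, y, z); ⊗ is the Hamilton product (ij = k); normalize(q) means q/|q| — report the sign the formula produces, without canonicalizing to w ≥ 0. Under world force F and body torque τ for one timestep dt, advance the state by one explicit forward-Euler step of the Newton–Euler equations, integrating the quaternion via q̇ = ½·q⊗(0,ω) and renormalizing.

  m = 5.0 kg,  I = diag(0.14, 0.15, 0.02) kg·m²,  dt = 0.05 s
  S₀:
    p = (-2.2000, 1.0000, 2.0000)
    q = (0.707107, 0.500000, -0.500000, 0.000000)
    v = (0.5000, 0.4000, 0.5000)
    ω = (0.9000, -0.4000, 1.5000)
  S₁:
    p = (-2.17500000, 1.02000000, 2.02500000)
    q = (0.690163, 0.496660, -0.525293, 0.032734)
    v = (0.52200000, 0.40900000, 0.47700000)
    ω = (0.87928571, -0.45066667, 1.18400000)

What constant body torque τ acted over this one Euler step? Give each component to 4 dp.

τ = (0.0200, 0.0100, -0.1300)

Δω = ω₁−ω₀ = (-0.02071429, -0.05066667, -0.31600000)
precession coupling = (0.0780, 0.1620, -0.0036)
τ = I·(Δω/dt) + ω₀×(Iω₀) = (0.0200, 0.0100, -0.1300)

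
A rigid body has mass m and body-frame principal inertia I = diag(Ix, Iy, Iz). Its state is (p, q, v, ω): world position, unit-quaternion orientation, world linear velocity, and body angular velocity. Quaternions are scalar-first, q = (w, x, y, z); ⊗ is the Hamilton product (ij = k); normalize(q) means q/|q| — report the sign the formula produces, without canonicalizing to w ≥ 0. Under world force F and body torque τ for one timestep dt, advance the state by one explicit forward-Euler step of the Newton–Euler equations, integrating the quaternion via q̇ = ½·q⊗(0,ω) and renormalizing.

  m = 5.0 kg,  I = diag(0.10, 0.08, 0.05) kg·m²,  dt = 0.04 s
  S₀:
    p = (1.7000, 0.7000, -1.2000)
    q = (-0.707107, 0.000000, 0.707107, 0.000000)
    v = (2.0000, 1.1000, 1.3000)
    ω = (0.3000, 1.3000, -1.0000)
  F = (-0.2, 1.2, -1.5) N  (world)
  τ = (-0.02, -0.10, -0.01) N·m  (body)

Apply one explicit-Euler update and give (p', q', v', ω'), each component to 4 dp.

p + v·dt = (1.7800, 0.7440, -1.1480)
new velocity v' = (1.9984, 1.1096, 1.2880)
precession coupling ω×(Iω) = (0.0390, -0.0150, -0.0078)
(τ − ω×Iω)/I = (-0.5900, -1.0625, -0.0440)
ω' = ω + α·dt = (0.2764, 1.2575, -1.0018)
2q̇ = q⊗(0,ω) = (-0.9192391, -0.9192391, -0.9192391, 0.4949749)
q + ½dt·q⊗(0,ω), renormalized = (-0.7251, -0.0184, 0.6883, 0.0099)

p' = (1.7800, 0.7440, -1.1480)
q' = (-0.7251, -0.0184, 0.6883, 0.0099)
v' = (1.9984, 1.1096, 1.2880)
ω' = (0.2764, 1.2575, -1.0018)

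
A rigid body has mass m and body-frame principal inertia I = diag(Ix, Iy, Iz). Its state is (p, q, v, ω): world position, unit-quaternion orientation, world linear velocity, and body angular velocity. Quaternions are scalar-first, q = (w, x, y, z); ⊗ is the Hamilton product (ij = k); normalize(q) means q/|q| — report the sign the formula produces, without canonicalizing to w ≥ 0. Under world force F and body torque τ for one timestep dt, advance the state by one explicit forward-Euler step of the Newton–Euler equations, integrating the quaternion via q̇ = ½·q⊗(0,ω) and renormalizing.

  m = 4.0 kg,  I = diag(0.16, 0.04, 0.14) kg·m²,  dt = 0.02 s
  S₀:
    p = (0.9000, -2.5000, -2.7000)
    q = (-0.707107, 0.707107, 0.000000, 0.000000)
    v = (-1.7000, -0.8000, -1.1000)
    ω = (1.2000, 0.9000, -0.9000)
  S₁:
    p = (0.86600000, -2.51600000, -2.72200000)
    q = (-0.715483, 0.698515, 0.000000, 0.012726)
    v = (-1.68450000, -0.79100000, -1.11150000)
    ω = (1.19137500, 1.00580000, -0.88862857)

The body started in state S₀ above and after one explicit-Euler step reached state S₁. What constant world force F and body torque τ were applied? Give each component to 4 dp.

velocity change Δv = (0.01550000, 0.00900000, -0.01150000)
m·(v₁−v₀)/dt = (3.1000, 1.8000, -2.3000)
Δω = ω₁−ω₀ = (-0.00862500, 0.10580000, 0.01137143)
precession coupling = (-0.0810, -0.0216, -0.1296)
applied torque τ = (-0.1500, 0.1900, -0.0500)

F = (3.1000, 1.8000, -2.3000)
τ = (-0.1500, 0.1900, -0.0500)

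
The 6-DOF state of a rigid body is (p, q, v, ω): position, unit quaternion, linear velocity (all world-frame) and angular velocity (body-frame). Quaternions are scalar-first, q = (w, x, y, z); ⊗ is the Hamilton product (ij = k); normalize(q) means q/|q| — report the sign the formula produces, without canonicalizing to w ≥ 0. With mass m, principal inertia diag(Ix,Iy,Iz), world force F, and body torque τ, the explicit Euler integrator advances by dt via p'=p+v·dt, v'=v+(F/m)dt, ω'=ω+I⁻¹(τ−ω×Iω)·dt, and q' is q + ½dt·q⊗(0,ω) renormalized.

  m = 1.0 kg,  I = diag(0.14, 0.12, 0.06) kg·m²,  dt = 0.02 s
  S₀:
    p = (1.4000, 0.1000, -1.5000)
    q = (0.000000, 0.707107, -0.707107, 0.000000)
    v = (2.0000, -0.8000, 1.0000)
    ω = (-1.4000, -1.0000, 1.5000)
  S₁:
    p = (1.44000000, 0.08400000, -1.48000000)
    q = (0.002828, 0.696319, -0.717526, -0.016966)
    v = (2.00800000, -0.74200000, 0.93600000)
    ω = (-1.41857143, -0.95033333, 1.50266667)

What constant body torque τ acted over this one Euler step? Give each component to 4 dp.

Δω = ω₁−ω₀ = (-0.01857143, 0.04966667, 0.00266667)
τ = I·(Δω/dt) + ω₀×(Iω₀) = (-0.0400, 0.1300, -0.0200)

τ = (-0.0400, 0.1300, -0.0200)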